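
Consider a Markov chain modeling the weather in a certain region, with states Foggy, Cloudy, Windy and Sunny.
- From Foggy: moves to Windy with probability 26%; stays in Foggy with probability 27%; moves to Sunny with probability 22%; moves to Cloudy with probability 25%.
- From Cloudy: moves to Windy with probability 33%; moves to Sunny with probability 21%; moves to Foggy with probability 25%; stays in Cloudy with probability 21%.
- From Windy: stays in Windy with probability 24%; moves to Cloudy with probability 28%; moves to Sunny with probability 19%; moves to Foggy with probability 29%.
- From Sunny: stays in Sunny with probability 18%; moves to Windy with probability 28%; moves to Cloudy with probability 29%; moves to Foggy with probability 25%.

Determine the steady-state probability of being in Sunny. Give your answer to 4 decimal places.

Let the stationary distribution be π with π = πP and π_1 + π_2 + π_3 + π_4 = 1.
π_1 = 0.27·π_1 + 0.25·π_2 + 0.29·π_3 + 0.25·π_4
π_2 = 0.25·π_1 + 0.21·π_2 + 0.28·π_3 + 0.29·π_4
π_3 = 0.26·π_1 + 0.33·π_2 + 0.24·π_3 + 0.28·π_4
Solving with the normalization constraint gives π = (0.2664, 0.2561, 0.2764, 0.2011).
So the stationary probability of Sunny is 0.2011.

0.2011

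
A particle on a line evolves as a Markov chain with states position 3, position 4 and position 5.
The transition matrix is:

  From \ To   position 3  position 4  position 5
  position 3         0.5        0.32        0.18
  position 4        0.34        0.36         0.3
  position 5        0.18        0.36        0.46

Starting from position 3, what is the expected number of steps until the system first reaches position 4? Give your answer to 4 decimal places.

3.0303

Let t(s) be the expected number of steps to first reach position 4 from state s, with t(position 4) = 0. Conditioning on the first step:
t(position 3) = 1 + 0.5·t(position 3) + 0.18·t(position 5)
t(position 5) = 1 + 0.18·t(position 3) + 0.46·t(position 5)
Solving: t(position 3) = 3.0303, t(position 5) = 2.8620.
Expected steps from position 3 to position 4: 3.0303.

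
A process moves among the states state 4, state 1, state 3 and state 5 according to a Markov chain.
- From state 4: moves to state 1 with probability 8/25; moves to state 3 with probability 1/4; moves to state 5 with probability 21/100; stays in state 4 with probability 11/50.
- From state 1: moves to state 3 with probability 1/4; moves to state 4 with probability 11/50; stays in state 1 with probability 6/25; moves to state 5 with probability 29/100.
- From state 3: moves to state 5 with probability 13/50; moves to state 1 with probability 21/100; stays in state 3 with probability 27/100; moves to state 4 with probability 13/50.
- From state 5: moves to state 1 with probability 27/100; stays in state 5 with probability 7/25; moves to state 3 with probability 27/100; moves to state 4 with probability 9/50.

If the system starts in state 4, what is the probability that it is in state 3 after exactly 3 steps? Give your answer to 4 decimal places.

0.2604

Propagate the distribution vector 3 steps from state 4.
After 0 steps: (1.0000, 0.0000, 0.0000, 0.0000)
After 1 step: (0.2200, 0.3200, 0.2500, 0.2100)
After 2 steps: (0.2216, 0.2564, 0.2592, 0.2628)
After 3 steps: (0.2199, 0.2578, 0.2604, 0.2619)
P(in state 3 after 3 steps) = 0.2604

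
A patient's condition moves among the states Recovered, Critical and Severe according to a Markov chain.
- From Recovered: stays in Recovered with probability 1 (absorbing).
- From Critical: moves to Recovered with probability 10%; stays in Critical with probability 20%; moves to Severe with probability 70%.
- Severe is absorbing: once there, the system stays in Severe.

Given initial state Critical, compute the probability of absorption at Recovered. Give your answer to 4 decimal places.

Let h(s) be the probability of absorption at Recovered starting from transient state s. Then h(Recovered) = 1 and h(Severe) = 0. By first-step analysis:
h(Critical) = 0.1·1 + 0.2·h(Critical) + 0.7·0
Solving: h(Critical) = 0.1250.
Starting from Critical, the probability is 0.1250.

0.1250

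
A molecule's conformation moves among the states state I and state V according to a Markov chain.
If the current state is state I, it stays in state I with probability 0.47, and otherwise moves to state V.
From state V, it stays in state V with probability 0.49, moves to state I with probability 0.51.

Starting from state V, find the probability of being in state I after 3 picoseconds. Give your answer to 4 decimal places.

Propagate the distribution vector 3 picoseconds from state V.
After 0 picoseconds: (0.0000, 1.0000)
After 1 picosecond: (0.5100, 0.4900)
After 2 picoseconds: (0.4896, 0.5104)
After 3 picoseconds: (0.4904, 0.5096)
P(in state I after 3 picoseconds) = 0.4904

0.4904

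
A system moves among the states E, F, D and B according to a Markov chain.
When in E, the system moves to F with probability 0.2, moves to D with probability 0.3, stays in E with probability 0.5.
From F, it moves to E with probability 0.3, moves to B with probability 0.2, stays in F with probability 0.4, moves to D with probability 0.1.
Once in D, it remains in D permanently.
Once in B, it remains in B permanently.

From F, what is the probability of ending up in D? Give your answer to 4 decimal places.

Let h(s) be the probability of absorption at D starting from transient state s. Then h(D) = 1 and h(B) = 0. By first-step analysis:
h(E) = 0.5·h(E) + 0.2·h(F) + 0.3·1
h(F) = 0.3·h(E) + 0.4·h(F) + 0.1·1 + 0.2·0
Solving: h(E) = 0.8333, h(F) = 0.5833.
Starting from F, the probability is 0.5833.

0.5833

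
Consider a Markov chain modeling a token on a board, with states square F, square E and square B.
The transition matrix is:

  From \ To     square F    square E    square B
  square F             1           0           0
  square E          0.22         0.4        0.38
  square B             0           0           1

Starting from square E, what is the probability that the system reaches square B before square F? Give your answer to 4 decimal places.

0.6333

Let h(s) be the probability of absorption at square B starting from transient state s. Then h(square B) = 1 and h(square F) = 0. By first-step analysis:
h(square E) = 0.22·0 + 0.4·h(square E) + 0.38·1
Solving: h(square E) = 0.6333.
Starting from square E, the probability is 0.6333.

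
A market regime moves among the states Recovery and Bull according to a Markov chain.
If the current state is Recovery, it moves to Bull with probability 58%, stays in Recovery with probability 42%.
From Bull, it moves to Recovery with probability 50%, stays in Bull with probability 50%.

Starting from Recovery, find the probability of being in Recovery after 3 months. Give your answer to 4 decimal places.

0.4627

Propagate the distribution vector 3 months from Recovery.
After 0 months: (1.0000, 0.0000)
After 1 month: (0.4200, 0.5800)
After 2 months: (0.4664, 0.5336)
After 3 months: (0.4627, 0.5373)
P(in Recovery after 3 months) = 0.4627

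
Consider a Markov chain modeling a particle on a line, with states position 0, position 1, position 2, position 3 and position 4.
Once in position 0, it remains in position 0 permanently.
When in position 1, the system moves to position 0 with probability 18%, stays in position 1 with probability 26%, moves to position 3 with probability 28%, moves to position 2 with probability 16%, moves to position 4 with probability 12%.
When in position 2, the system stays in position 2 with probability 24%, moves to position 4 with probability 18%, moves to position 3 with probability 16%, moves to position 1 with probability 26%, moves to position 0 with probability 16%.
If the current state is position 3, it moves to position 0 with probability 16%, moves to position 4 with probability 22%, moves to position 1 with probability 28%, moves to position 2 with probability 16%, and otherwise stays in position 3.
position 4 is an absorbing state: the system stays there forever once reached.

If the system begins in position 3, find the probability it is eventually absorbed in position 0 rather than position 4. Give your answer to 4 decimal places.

Let h(s) be the probability of absorption at position 0 starting from transient state s. Then h(position 0) = 1 and h(position 4) = 0. By first-step analysis:
h(position 1) = 0.18·1 + 0.26·h(position 1) + 0.16·h(position 2) + 0.28·h(position 3) + 0.12·0
h(position 2) = 0.16·1 + 0.26·h(position 1) + 0.24·h(position 2) + 0.16·h(position 3) + 0.18·0
h(position 3) = 0.16·1 + 0.28·h(position 1) + 0.16·h(position 2) + 0.18·h(position 3) + 0.22·0
Solving: h(position 1) = 0.5273, h(position 2) = 0.4901, h(position 3) = 0.4708.
Starting from position 3, the probability is 0.4708.

0.4708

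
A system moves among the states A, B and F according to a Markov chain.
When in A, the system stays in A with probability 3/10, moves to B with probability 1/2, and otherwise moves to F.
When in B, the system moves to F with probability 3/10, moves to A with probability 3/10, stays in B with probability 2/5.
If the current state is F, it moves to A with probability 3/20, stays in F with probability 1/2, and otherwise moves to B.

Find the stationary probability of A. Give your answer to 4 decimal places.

0.2484

Let the stationary distribution be π with π = πP and π_1 + π_2 + π_3 = 1.
π_1 = 0.3·π_1 + 0.3·π_2 + 0.15·π_3
π_2 = 0.5·π_1 + 0.4·π_2 + 0.35·π_3
Solving with the normalization constraint gives π = (0.2484, 0.4076, 0.3439).
So the stationary probability of A is 0.2484.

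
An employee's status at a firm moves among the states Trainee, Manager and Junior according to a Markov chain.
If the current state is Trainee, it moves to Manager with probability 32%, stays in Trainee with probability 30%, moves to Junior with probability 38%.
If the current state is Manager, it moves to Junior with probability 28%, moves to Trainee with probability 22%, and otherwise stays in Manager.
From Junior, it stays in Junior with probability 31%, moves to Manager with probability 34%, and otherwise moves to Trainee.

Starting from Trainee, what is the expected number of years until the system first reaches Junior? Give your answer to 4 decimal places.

Let t(s) be the expected number of years to first reach Junior from state s, with t(Junior) = 0. Conditioning on the first year:
t(Trainee) = 1 + 0.3·t(Trainee) + 0.32·t(Manager)
t(Manager) = 1 + 0.22·t(Trainee) + 0.5·t(Manager)
Solving: t(Trainee) = 2.9328, t(Manager) = 3.2904.
Expected years from Trainee to Junior: 2.9328.

2.9328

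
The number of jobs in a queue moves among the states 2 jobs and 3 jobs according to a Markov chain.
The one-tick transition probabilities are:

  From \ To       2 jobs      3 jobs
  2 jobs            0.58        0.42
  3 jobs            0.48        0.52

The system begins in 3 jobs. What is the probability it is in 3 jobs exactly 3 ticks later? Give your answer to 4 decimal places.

Propagate the distribution vector 3 ticks from 3 jobs.
After 0 ticks: (0.0000, 1.0000)
After 1 tick: (0.4800, 0.5200)
After 2 ticks: (0.5280, 0.4720)
After 3 ticks: (0.5328, 0.4672)
P(in 3 jobs after 3 ticks) = 0.4672

0.4672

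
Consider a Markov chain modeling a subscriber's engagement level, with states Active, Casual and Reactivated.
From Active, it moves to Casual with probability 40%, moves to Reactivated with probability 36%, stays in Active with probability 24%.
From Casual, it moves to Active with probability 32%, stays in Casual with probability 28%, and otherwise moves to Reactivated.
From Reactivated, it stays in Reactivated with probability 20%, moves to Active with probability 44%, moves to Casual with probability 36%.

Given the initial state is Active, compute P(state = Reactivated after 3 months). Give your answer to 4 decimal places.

0.3226

Propagate the distribution vector 3 months from Active.
After 0 months: (1.0000, 0.0000, 0.0000)
After 1 month: (0.2400, 0.4000, 0.3600)
After 2 months: (0.3440, 0.3376, 0.3184)
After 3 months: (0.3307, 0.3468, 0.3226)
P(in Reactivated after 3 months) = 0.3226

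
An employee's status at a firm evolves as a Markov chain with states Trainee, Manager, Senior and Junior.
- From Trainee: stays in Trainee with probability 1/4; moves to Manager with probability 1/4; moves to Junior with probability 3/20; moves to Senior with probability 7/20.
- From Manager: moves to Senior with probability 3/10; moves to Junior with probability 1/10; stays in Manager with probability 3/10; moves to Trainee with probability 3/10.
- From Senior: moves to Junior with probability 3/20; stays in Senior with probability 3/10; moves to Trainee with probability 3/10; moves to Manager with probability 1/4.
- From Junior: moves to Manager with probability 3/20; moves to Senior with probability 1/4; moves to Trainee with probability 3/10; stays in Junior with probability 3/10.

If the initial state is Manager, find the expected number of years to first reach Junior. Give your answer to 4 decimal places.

Let t(s) be the expected number of years to first reach Junior from state s, with t(Junior) = 0. Conditioning on the first year:
t(Trainee) = 1 + 0.25·t(Trainee) + 0.25·t(Manager) + 0.35·t(Senior)
t(Manager) = 1 + 0.3·t(Trainee) + 0.3·t(Manager) + 0.3·t(Senior)
t(Senior) = 1 + 0.3·t(Trainee) + 0.25·t(Manager) + 0.3·t(Senior)
Solving: t(Trainee) = 7.3077, t(Manager) = 7.6923, t(Senior) = 7.3077.
Expected years from Manager to Junior: 7.6923.

7.6923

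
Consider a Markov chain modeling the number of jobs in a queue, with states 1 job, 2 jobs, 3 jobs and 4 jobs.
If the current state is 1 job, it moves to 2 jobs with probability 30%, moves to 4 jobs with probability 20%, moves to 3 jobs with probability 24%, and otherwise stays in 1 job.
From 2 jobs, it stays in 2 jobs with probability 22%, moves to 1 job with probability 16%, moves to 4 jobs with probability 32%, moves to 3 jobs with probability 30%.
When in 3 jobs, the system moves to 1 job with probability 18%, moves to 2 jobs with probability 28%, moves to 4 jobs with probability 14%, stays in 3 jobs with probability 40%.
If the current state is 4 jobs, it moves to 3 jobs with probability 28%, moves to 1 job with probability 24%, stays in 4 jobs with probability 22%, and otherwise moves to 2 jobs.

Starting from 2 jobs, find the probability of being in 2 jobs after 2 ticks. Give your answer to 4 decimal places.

Propagate the distribution vector 2 ticks from 2 jobs.
After 0 ticks: (0.0000, 1.0000, 0.0000, 0.0000)
After 1 tick: (0.1600, 0.2200, 0.3000, 0.3200)
After 2 ticks: (0.2076, 0.2636, 0.3140, 0.2148)
P(in 2 jobs after 2 ticks) = 0.2636

0.2636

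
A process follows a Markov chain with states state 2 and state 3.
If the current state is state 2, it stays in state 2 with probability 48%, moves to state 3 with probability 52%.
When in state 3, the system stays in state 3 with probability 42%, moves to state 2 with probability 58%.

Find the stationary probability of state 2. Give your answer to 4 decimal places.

Let the stationary distribution be π with π = πP and π_1 + π_2 = 1.
π_1 = 0.48·π_1 + 0.58·π_2
Solving with the normalization constraint gives π = (0.5273, 0.4727).
So the stationary probability of state 2 is 0.5273.

0.5273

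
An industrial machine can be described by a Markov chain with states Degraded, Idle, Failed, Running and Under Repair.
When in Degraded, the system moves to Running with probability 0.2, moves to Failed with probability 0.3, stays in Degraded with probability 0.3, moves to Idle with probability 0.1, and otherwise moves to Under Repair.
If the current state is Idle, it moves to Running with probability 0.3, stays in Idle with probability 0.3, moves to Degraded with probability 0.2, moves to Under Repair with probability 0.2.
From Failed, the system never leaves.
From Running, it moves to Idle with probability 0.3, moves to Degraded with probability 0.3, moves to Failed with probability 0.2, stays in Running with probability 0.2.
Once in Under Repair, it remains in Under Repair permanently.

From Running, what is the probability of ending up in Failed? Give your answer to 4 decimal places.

0.7000

Let h(s) be the probability of absorption at Failed starting from transient state s. Then h(Failed) = 1 and h(Under Repair) = 0. By first-step analysis:
h(Degraded) = 0.3·h(Degraded) + 0.1·h(Idle) + 0.3·1 + 0.2·h(Running) + 0.1·0
h(Idle) = 0.2·h(Degraded) + 0.3·h(Idle) + 0.3·h(Running) + 0.2·0
h(Running) = 0.3·h(Degraded) + 0.3·h(Idle) + 0.2·1 + 0.2·h(Running)
Solving: h(Degraded) = 0.7000, h(Idle) = 0.5000, h(Running) = 0.7000.
Starting from Running, the probability is 0.7000.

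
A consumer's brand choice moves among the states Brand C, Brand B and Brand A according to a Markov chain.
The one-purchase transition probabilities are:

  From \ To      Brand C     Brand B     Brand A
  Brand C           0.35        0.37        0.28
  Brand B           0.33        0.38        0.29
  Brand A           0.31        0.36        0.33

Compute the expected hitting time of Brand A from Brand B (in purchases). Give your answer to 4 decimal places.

3.4888

Let t(s) be the expected number of purchases to first reach Brand A from state s, with t(Brand A) = 0. Conditioning on the first purchase:
t(Brand C) = 1 + 0.35·t(Brand C) + 0.37·t(Brand B)
t(Brand B) = 1 + 0.33·t(Brand C) + 0.38·t(Brand B)
Solving: t(Brand C) = 3.5244, t(Brand B) = 3.4888.
Expected purchases from Brand B to Brand A: 3.4888.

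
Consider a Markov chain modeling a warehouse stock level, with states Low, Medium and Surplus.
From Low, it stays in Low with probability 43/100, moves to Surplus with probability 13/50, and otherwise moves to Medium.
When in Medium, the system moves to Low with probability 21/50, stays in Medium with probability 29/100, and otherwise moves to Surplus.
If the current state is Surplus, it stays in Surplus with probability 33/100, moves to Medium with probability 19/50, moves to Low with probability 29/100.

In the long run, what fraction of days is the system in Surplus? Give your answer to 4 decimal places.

0.2900

Let the stationary distribution be π with π = πP and π_1 + π_2 + π_3 = 1.
π_1 = 0.43·π_1 + 0.42·π_2 + 0.29·π_3
π_2 = 0.31·π_1 + 0.29·π_2 + 0.38·π_3
Solving with the normalization constraint gives π = (0.3862, 0.3238, 0.2900).
So the stationary probability of Surplus is 0.2900.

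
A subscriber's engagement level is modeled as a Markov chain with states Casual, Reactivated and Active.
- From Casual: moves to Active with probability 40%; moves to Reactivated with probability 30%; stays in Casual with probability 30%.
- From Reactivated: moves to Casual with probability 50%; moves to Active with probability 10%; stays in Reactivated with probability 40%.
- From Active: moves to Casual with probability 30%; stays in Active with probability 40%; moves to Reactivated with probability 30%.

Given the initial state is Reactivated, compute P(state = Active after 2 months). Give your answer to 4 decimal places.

Sum over the intermediate state after 1 month:
P = P(Reactivated→Casual)·P(Casual→Active) + P(Reactivated→Reactivated)·P(Reactivated→Active) + P(Reactivated→Active)·P(Active→Active)
  = 0.5×0.4 + 0.4×0.1 + 0.1×0.4
  = 0.2000 + 0.0400 + 0.0400 = 0.2800

0.2800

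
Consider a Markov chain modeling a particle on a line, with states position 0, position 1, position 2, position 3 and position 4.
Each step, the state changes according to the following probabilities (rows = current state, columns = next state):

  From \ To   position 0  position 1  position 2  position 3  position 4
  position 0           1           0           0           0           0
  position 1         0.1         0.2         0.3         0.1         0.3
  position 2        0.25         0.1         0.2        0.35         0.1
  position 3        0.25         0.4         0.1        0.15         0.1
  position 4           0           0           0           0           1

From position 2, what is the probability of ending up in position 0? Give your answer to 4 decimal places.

Let h(s) be the probability of absorption at position 0 starting from transient state s. Then h(position 0) = 1 and h(position 4) = 0. By first-step analysis:
h(position 1) = 0.1·1 + 0.2·h(position 1) + 0.3·h(position 2) + 0.1·h(position 3) + 0.3·0
h(position 2) = 0.25·1 + 0.1·h(position 1) + 0.2·h(position 2) + 0.35·h(position 3) + 0.1·0
h(position 3) = 0.25·1 + 0.4·h(position 1) + 0.1·h(position 2) + 0.15·h(position 3) + 0.1·0
Solving: h(position 1) = 0.4260, h(position 2) = 0.6137, h(position 3) = 0.5668.
Starting from position 2, the probability is 0.6137.

0.6137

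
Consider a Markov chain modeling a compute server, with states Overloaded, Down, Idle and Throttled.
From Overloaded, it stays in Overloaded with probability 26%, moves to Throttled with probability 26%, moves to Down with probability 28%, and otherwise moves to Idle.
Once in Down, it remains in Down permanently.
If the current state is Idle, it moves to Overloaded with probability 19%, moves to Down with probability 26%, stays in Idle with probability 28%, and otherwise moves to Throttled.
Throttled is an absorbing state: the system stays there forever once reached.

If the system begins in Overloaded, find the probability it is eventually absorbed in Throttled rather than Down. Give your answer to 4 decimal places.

0.4875

Let h(s) be the probability of absorption at Throttled starting from transient state s. Then h(Throttled) = 1 and h(Down) = 0. By first-step analysis:
h(Overloaded) = 0.26·h(Overloaded) + 0.28·0 + 0.2·h(Idle) + 0.26·1
h(Idle) = 0.19·h(Overloaded) + 0.26·0 + 0.28·h(Idle) + 0.27·1
Solving: h(Overloaded) = 0.4875, h(Idle) = 0.5036.
Starting from Overloaded, the probability is 0.4875.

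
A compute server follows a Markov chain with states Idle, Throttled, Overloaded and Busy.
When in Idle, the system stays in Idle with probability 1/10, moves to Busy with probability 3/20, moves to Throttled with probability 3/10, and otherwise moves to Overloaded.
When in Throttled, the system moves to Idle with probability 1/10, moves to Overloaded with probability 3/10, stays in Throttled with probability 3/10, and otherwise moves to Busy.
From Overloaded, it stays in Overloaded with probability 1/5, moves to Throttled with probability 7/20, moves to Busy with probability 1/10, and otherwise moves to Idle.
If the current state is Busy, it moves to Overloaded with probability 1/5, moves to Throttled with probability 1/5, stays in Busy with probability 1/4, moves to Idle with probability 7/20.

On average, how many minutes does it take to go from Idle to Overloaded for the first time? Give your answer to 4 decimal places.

2.8176

Let t(s) be the expected number of minutes to first reach Overloaded from state s, with t(Overloaded) = 0. Conditioning on the first minute:
t(Idle) = 1 + 0.1·t(Idle) + 0.3·t(Throttled) + 0.15·t(Busy)
t(Throttled) = 1 + 0.1·t(Idle) + 0.3·t(Throttled) + 0.3·t(Busy)
t(Busy) = 1 + 0.35·t(Idle) + 0.2·t(Throttled) + 0.25·t(Busy)
Solving: t(Idle) = 2.8176, t(Throttled) = 3.3487, t(Busy) = 3.5412.
Expected minutes from Idle to Overloaded: 2.8176.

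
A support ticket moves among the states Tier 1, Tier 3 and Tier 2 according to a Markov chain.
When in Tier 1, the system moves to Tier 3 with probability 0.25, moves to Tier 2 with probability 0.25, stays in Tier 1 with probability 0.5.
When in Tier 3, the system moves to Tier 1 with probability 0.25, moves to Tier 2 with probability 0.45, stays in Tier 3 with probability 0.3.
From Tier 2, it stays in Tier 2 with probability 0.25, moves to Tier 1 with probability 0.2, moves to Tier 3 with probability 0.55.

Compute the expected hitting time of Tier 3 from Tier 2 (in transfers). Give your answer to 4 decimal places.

Let t(s) be the expected number of transfers to first reach Tier 3 from state s, with t(Tier 3) = 0. Conditioning on the first transfer:
t(Tier 1) = 1 + 0.5·t(Tier 1) + 0.25·t(Tier 2)
t(Tier 2) = 1 + 0.2·t(Tier 1) + 0.25·t(Tier 2)
Solving: t(Tier 1) = 3.0769, t(Tier 2) = 2.1538.
Expected transfers from Tier 2 to Tier 3: 2.1538.

2.1538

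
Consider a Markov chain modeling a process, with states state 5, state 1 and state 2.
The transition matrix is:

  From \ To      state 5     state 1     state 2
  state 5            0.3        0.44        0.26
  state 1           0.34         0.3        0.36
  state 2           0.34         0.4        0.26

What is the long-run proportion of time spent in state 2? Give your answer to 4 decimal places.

0.2976

Let the stationary distribution be π with π = πP and π_1 + π_2 + π_3 = 1.
π_1 = 0.3·π_1 + 0.34·π_2 + 0.34·π_3
π_2 = 0.44·π_1 + 0.3·π_2 + 0.4·π_3
Solving with the normalization constraint gives π = (0.3269, 0.3755, 0.2976).
So the stationary probability of state 2 is 0.2976.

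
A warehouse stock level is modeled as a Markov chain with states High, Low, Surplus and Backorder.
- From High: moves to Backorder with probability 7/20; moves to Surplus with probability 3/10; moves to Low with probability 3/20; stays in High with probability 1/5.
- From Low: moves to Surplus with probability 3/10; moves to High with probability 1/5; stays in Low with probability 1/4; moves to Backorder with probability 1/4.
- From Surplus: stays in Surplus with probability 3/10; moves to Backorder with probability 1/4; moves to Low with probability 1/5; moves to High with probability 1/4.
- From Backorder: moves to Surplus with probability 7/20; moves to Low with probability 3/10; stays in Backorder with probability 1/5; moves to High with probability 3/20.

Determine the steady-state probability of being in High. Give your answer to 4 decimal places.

Let the stationary distribution be π with π = πP and π_1 + π_2 + π_3 + π_4 = 1.
π_1 = 0.2·π_1 + 0.2·π_2 + 0.25·π_3 + 0.15·π_4
π_2 = 0.15·π_1 + 0.25·π_2 + 0.2·π_3 + 0.3·π_4
π_3 = 0.3·π_1 + 0.3·π_2 + 0.3·π_3 + 0.35·π_4
Solving with the normalization constraint gives π = (0.2028, 0.2269, 0.3129, 0.2574).
So the stationary probability of High is 0.2028.

0.2028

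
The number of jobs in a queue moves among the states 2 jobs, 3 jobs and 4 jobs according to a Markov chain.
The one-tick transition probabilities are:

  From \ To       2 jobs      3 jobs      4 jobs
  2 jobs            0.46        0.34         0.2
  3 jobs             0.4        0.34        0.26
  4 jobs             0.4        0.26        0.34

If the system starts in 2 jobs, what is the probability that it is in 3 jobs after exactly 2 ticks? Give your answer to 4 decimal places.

0.3240

Sum over the intermediate state after 1 tick:
P = P(2 jobs→2 jobs)·P(2 jobs→3 jobs) + P(2 jobs→3 jobs)·P(3 jobs→3 jobs) + P(2 jobs→4 jobs)·P(4 jobs→3 jobs)
  = 0.46×0.34 + 0.34×0.34 + 0.2×0.26
  = 0.1564 + 0.1156 + 0.0520 = 0.3240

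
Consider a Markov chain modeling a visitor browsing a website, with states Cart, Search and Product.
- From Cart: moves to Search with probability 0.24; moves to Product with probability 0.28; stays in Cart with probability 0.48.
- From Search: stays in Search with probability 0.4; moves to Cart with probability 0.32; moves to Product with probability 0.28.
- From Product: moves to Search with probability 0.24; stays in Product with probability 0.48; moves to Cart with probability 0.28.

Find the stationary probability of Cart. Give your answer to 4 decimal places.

0.3643

Let the stationary distribution be π with π = πP and π_1 + π_2 + π_3 = 1.
π_1 = 0.48·π_1 + 0.32·π_2 + 0.28·π_3
π_2 = 0.24·π_1 + 0.4·π_2 + 0.24·π_3
Solving with the normalization constraint gives π = (0.3643, 0.2857, 0.3500).
So the stationary probability of Cart is 0.3643.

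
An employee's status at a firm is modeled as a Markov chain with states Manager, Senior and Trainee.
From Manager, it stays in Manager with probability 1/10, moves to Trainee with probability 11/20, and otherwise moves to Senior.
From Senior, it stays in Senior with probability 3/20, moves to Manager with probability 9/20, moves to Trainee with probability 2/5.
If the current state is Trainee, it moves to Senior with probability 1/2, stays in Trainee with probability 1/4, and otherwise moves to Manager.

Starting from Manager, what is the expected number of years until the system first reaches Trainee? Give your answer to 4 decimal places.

Let t(s) be the expected number of years to first reach Trainee from state s, with t(Trainee) = 0. Conditioning on the first year:
t(Manager) = 1 + 0.1·t(Manager) + 0.35·t(Senior)
t(Senior) = 1 + 0.45·t(Manager) + 0.15·t(Senior)
Solving: t(Manager) = 1.9753, t(Senior) = 2.2222.
Expected years from Manager to Trainee: 1.9753.

1.9753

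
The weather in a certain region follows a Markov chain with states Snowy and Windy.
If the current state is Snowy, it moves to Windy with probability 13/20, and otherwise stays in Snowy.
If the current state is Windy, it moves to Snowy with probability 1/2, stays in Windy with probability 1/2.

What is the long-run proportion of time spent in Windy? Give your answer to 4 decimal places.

Let the stationary distribution be π with π = πP and π_1 + π_2 = 1.
π_1 = 0.35·π_1 + 0.5·π_2
Solving with the normalization constraint gives π = (0.4348, 0.5652).
So the stationary probability of Windy is 0.5652.

0.5652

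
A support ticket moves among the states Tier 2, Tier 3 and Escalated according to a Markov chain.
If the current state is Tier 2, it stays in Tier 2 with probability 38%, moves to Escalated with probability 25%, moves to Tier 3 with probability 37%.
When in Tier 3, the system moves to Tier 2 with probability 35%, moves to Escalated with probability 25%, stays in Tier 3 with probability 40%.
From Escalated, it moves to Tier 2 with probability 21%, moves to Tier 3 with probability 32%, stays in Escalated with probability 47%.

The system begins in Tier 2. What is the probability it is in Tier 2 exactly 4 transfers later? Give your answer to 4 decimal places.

0.3151

Propagate the distribution vector 4 transfers from Tier 2.
After 0 transfers: (1.0000, 0.0000, 0.0000)
After 1 transfer: (0.3800, 0.3700, 0.2500)
After 2 transfers: (0.3264, 0.3686, 0.3050)
After 3 transfers: (0.3171, 0.3658, 0.3171)
After 4 transfers: (0.3151, 0.3651, 0.3198)
P(in Tier 2 after 4 transfers) = 0.3151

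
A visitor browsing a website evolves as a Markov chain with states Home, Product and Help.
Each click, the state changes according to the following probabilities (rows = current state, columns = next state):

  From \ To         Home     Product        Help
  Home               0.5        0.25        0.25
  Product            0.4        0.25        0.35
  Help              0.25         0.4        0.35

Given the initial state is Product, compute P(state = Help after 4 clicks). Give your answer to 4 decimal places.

Propagate the distribution vector 4 clicks from Product.
After 0 clicks: (0.0000, 1.0000, 0.0000)
After 1 click: (0.4000, 0.2500, 0.3500)
After 2 clicks: (0.3875, 0.3025, 0.3100)
After 3 clicks: (0.3923, 0.2965, 0.3113)
After 4 clicks: (0.3925, 0.2967, 0.3108)
P(in Help after 4 clicks) = 0.3108

0.3108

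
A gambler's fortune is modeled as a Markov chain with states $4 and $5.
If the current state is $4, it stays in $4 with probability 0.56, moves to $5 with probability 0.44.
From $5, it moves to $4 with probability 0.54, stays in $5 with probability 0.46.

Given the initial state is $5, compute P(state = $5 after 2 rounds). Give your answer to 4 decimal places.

Sum over the intermediate state after 1 round:
P = P($5→$4)·P($4→$5) + P($5→$5)·P($5→$5)
  = 0.54×0.44 + 0.46×0.46
  = 0.2376 + 0.2116 = 0.4492

0.4492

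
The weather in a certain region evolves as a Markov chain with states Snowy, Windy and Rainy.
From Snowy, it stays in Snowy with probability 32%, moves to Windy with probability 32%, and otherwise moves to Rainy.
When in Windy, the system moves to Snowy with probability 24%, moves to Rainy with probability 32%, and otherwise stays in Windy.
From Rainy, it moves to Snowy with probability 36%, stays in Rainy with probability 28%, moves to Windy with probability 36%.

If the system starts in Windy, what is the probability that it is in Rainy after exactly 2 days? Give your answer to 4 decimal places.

Sum over the intermediate state after 1 day:
P = P(Windy→Snowy)·P(Snowy→Rainy) + P(Windy→Windy)·P(Windy→Rainy) + P(Windy→Rainy)·P(Rainy→Rainy)
  = 0.24×0.36 + 0.44×0.32 + 0.32×0.28
  = 0.0864 + 0.1408 + 0.0896 = 0.3168

0.3168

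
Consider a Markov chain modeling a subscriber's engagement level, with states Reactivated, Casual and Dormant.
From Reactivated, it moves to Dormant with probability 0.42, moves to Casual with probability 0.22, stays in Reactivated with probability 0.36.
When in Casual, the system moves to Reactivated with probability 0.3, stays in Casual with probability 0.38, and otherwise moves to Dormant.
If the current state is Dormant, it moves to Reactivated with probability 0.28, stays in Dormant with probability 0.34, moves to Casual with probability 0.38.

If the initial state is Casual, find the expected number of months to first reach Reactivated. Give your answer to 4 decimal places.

Let t(s) be the expected number of months to first reach Reactivated from state s, with t(Reactivated) = 0. Conditioning on the first month:
t(Casual) = 1 + 0.38·t(Casual) + 0.32·t(Dormant)
t(Dormant) = 1 + 0.38·t(Casual) + 0.34·t(Dormant)
Solving: t(Casual) = 3.4075, t(Dormant) = 3.4771.
Expected months from Casual to Reactivated: 3.4075.

3.4075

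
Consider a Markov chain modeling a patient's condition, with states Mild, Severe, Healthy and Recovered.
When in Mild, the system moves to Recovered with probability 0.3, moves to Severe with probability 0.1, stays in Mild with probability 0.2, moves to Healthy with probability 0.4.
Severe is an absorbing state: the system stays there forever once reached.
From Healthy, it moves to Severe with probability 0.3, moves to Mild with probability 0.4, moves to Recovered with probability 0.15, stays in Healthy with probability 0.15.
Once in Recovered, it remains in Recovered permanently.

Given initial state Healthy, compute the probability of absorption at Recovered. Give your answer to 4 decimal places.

0.4615

Let h(s) be the probability of absorption at Recovered starting from transient state s. Then h(Recovered) = 1 and h(Severe) = 0. By first-step analysis:
h(Mild) = 0.2·h(Mild) + 0.1·0 + 0.4·h(Healthy) + 0.3·1
h(Healthy) = 0.4·h(Mild) + 0.3·0 + 0.15·h(Healthy) + 0.15·1
Solving: h(Mild) = 0.6058, h(Healthy) = 0.4615.
Starting from Healthy, the probability is 0.4615.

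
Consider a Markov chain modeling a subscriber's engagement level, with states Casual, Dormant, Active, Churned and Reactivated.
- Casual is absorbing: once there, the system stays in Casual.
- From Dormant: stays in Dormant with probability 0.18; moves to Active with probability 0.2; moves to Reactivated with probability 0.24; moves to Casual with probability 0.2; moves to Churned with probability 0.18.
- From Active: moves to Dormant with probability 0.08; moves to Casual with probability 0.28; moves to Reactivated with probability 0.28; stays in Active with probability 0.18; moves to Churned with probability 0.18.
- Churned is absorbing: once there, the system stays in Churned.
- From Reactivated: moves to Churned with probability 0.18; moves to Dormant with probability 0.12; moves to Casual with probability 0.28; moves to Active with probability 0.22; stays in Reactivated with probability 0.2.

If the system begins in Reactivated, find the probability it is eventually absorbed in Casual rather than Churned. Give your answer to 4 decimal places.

Let h(s) be the probability of absorption at Casual starting from transient state s. Then h(Casual) = 1 and h(Churned) = 0. By first-step analysis:
h(Dormant) = 0.2·1 + 0.18·h(Dormant) + 0.2·h(Active) + 0.18·0 + 0.24·h(Reactivated)
h(Active) = 0.28·1 + 0.08·h(Dormant) + 0.18·h(Active) + 0.18·0 + 0.28·h(Reactivated)
h(Reactivated) = 0.28·1 + 0.12·h(Dormant) + 0.22·h(Active) + 0.18·0 + 0.2·h(Reactivated)
Solving: h(Dormant) = 0.5664, h(Active) = 0.6018, h(Reactivated) = 0.6004.
Starting from Reactivated, the probability is 0.6004.

0.6004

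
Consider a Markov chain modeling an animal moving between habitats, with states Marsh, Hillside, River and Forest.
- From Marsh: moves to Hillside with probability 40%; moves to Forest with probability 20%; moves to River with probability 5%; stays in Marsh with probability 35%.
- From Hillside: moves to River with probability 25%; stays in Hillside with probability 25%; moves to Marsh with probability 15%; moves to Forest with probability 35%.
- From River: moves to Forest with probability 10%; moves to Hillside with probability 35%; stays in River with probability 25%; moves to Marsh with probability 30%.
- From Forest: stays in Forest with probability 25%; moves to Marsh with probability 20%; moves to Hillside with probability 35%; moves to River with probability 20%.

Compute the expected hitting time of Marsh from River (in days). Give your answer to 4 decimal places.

Let t(s) be the expected number of days to first reach Marsh from state s, with t(Marsh) = 0. Conditioning on the first day:
t(Hillside) = 1 + 0.25·t(Hillside) + 0.25·t(River) + 0.35·t(Forest)
t(River) = 1 + 0.35·t(Hillside) + 0.25·t(River) + 0.1·t(Forest)
t(Forest) = 1 + 0.35·t(Hillside) + 0.2·t(River) + 0.25·t(Forest)
Solving: t(Hillside) = 5.0318, t(River) = 4.3262, t(Forest) = 4.8352.
Expected days from River to Marsh: 4.3262.

4.3262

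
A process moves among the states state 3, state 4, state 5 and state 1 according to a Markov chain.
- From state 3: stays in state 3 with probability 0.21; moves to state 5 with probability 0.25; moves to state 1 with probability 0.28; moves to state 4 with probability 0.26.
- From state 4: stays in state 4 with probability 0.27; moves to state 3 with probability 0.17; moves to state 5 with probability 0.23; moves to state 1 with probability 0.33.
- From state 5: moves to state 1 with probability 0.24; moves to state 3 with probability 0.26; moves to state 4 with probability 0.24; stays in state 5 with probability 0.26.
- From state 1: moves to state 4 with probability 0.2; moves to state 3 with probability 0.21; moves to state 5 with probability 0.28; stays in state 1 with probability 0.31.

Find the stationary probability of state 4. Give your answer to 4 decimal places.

0.2398

Let the stationary distribution be π with π = πP and π_1 + π_2 + π_3 + π_4 = 1.
π_1 = 0.21·π_1 + 0.17·π_2 + 0.26·π_3 + 0.21·π_4
π_2 = 0.26·π_1 + 0.27·π_2 + 0.24·π_3 + 0.2·π_4
π_3 = 0.25·π_1 + 0.23·π_2 + 0.26·π_3 + 0.28·π_4
Solving with the normalization constraint gives π = (0.2132, 0.2398, 0.2565, 0.2904).
So the stationary probability of state 4 is 0.2398.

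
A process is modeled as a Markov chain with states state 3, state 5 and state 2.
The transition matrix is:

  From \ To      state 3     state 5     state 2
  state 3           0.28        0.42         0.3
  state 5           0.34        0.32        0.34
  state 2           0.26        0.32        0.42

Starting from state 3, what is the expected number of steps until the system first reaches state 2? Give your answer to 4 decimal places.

Let t(s) be the expected number of steps to first reach state 2 from state s, with t(state 2) = 0. Conditioning on the first step:
t(state 3) = 1 + 0.28·t(state 3) + 0.42·t(state 5)
t(state 5) = 1 + 0.34·t(state 3) + 0.32·t(state 5)
Solving: t(state 3) = 3.1719, t(state 5) = 3.0565.
Expected steps from state 3 to state 2: 3.1719.

3.1719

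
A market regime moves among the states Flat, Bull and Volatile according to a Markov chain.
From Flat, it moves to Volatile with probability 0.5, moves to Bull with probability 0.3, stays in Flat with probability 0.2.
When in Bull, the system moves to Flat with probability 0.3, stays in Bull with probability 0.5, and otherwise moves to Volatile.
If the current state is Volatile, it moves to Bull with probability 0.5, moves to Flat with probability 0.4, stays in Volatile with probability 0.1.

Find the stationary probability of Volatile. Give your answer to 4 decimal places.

Let the stationary distribution be π with π = πP and π_1 + π_2 + π_3 = 1.
π_1 = 0.2·π_1 + 0.3·π_2 + 0.4·π_3
π_2 = 0.3·π_1 + 0.5·π_2 + 0.5·π_3
Solving with the normalization constraint gives π = (0.2966, 0.4407, 0.2627).
So the stationary probability of Volatile is 0.2627.

0.2627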